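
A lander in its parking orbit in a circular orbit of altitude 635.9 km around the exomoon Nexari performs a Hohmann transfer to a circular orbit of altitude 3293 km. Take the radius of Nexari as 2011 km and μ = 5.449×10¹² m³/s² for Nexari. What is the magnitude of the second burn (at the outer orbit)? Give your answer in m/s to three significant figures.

r₁ = 2011 + 635.9 = 2646.9 km = 2.6469×10⁶ m.
r₂ = 2011 + 3293 = 5304.0 km = 5.3040×10⁶ m.
Transfer ellipse a_t = (r₁ + r₂)/2 = 3.975×10⁶ m.
At r₁: circular v_c1 = √(μ/r₁) = 1435 m/s; transfer-periapsis v_p = √[μ(2/r₁ − 1/a_t)] = 1657 m/s.
At r₂: circular v_c2 = √(μ/r₂) = 1014 m/s; transfer-apoapsis v_a = √[μ(2/r₂ − 1/a_t)] = 827.1 m/s.
Δv₂ = v_c2 − v_a = 186.5 m/s.

Δv ≈ 187 m/s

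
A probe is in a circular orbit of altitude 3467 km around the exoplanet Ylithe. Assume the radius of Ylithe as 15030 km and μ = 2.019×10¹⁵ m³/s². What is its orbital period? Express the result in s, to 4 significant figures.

r = 15030 + 3467 = 18497 km = 1.8497×10⁷ m.
Kepler's third law: T = 2π√(r³/μ) = 2π√((1.850×10⁷)³ / 2.019×10¹⁵).
r³/μ = 3.134×10⁶ s², so T = 2π × 1.770×10³ = 1.112×10⁴ s.

T ≈ 11120 s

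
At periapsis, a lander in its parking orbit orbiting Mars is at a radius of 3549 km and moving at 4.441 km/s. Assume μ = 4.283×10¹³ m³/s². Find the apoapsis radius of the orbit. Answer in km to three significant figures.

r_p = 3.549×10⁶ m.
Specific energy ε = v²/2 − μ/r = -2.207×10⁶ J/kg, so a = −μ/(2ε) = 9.703×10⁶ m.
The apsides satisfy r_p + r_a = 2a, so the apoapsis radius is 2a − r_p = 1.586×10⁷ m = 15858 km.

apoapsis radius ≈ 15900 km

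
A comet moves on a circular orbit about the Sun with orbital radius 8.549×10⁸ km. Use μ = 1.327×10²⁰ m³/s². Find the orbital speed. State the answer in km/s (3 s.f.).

v ≈ 12.5 km/s

r = 8.549×10⁸ km = 8.549×10¹¹ m.
For a circular orbit v = √(μ/r) = √(1.327×10²⁰ / 8.549×10¹¹) = √(1.552×10⁸) = 12460 m/s.
That is 12.46 km/s.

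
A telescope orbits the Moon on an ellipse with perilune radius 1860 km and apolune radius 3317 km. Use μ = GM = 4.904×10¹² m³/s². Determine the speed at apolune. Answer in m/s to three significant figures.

Semi-major axis a = (r_p + r_a)/2 = 2588.5 km = 2.588×10⁶ m.
Vis-viva: v² = μ(2/r − 1/a) = 4.904×10¹² × (6.030×10⁻⁷ − 3.863×10⁻⁷) = 1.062×10⁶ m²/s².
v = 1031 m/s.

v ≈ 1030 m/s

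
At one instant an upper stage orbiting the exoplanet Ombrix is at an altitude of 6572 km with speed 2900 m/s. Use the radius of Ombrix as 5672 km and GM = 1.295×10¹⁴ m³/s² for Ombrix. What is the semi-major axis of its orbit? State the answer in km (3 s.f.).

a ≈ 10200 km

r = 5672 + 6572 = 12244 km = 1.224×10⁷ m.
Specific orbital energy ε = v²/2 − μ/r = (2900)²/2 − 1.295×10¹⁴/1.224×10⁷ = -6.372×10⁶ J/kg.
Since ε = −μ/(2a), a = −μ/(2ε) = 1.016×10⁷ m = 10162 km.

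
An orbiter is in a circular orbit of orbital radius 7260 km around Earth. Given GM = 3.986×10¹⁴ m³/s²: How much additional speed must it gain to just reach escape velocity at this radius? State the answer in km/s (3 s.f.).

r = 7260 km = 7.260×10⁶ m.
Circular speed v_c = √(μ/r) = 7410 m/s.
Escape speed v_esc = √(2μ/r) = √2 × v_c = 10480 m/s.
Δv = v_esc − v_c = 3069 m/s = 3.069 km/s.

Δv ≈ 3.07 km/s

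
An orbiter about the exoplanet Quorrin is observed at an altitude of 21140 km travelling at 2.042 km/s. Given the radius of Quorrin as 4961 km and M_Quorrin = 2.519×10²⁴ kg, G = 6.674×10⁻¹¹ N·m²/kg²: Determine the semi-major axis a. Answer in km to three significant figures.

a ≈ 19300 km

μ = GM = 6.674×10⁻¹¹ × 2.519×10²⁴ = 1.681×10¹⁴ m³/s².
r = 4961 + 21140 = 26101 km = 2.610×10⁷ m.
Vis-viva rearranged: 1/a = 2/r − v²/μ = 7.663×10⁻⁸ − 2.480×10⁻⁸ = 5.182×10⁻⁸ m⁻¹.
a = 1.930×10⁷ m = 19297 km.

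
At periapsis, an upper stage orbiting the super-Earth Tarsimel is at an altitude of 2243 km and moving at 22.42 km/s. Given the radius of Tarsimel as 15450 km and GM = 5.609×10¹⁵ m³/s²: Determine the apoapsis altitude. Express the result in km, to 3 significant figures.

apoapsis altitude ≈ 52200 km

r_p = 15450 + 2243 = 17693 km = 1.769×10⁷ m.
Specific energy ε = v²/2 − μ/r = -6.569×10⁷ J/kg, so a = −μ/(2ε) = 4.269×10⁷ m.
The apsides satisfy r_p + r_a = 2a, so the apoapsis radius is 2a − r_p = 6.769×10⁷ m = 67693 km.
Apoapsis altitude = 67693 − 15450 = 52243 km.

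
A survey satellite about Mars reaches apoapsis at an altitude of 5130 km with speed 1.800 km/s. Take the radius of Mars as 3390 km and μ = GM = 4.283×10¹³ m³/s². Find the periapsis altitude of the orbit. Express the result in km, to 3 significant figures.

periapsis altitude ≈ 661 km

r_a = 3390 + 5130 = 8520.0 km = 8.520×10⁶ m.
Specific energy ε = v²/2 − μ/r = -3.407×10⁶ J/kg, so a = −μ/(2ε) = 6.286×10⁶ m.
The apsides satisfy r_p + r_a = 2a, so the periapsis radius is 2a − r_a = 4.051×10⁶ m = 4051.2 km.
Periapsis altitude = 4051.2 − 3390 = 661.19 km.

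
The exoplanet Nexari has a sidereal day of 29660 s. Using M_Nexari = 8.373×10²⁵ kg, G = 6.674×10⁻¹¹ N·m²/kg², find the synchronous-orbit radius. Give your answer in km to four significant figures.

μ = GM = 6.674×10⁻¹¹ × 8.373×10²⁵ = 5.588×10¹⁵ m³/s².
A synchronous orbit has period T, so by Kepler's third law a = (μT²/4π²)^(1/3).
μT²/4π² = 5.588×10¹⁵ × (2.966×10⁴)² / 39.48 = 1.245×10²³ m³.
a = 4.994×10⁷ m = 49936 km.

r_sync ≈ 49940 km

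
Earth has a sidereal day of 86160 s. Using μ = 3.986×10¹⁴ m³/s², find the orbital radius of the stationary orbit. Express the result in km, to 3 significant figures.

A synchronous orbit has period T, so by Kepler's third law a = (μT²/4π²)^(1/3).
μT²/4π² = 3.986×10¹⁴ × (8.616×10⁴)² / 39.48 = 7.495×10²² m³.
a = 4.216×10⁷ m = 42163 km.

r_sync ≈ 42200 km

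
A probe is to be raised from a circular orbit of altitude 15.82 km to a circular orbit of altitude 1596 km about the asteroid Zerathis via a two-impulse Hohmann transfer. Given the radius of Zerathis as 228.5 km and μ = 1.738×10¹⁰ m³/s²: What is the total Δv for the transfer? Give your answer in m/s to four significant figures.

Δv_total ≈ 137.7 m/s

r₁ = 228.5 + 15.82 = 244.32 km = 2.4432×10⁵ m.
r₂ = 228.5 + 1596 = 1824.5 km = 1.8245×10⁶ m.
Transfer ellipse a_t = (r₁ + r₂)/2 = 1.034×10⁶ m.
At r₁: circular v_c1 = √(μ/r₁) = 266.7 m/s; transfer-periapsis v_p = √[μ(2/r₁ − 1/a_t)] = 354.2 m/s.
Δv₁ = v_p − v_c1 = 87.50 m/s.
At r₂: circular v_c2 = √(μ/r₂) = 97.60 m/s; transfer-apoapsis v_a = √[μ(2/r₂ − 1/a_t)] = 47.43 m/s.
Δv₂ = v_c2 − v_a = 50.17 m/s.
Total Δv = Δv₁ + Δv₂ = 137.7 m/s.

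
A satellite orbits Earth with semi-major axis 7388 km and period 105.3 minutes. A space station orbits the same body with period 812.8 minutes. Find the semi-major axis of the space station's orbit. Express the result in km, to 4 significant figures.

a₂ ≈ 28860 km

Kepler's third law: a³ ∝ T², so a₂ = a₁ (T₂/T₁)^(2/3).
T₂/T₁ = 7.719, (T₂/T₁)^(2/3) = 3.906.
a₂ = 7388 × 3.906 = 28860 km.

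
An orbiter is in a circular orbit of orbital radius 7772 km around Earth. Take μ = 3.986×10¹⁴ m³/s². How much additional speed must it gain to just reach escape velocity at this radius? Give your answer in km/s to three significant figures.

Δv ≈ 2.97 km/s

r = 7772 km = 7.772×10⁶ m.
Circular speed v_c = √(μ/r) = 7161 m/s.
Escape speed v_esc = √(2μ/r) = √2 × v_c = 10130 m/s.
Δv = v_esc − v_c = 2966 m/s = 2.966 km/s.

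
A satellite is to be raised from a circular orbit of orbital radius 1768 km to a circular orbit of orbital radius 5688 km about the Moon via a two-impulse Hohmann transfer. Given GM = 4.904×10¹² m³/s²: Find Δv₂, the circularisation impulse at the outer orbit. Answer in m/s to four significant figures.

r₁ = 1768 km = 1.768×10⁶ m.
r₂ = 5688 km = 5.688×10⁶ m.
Transfer ellipse a_t = (r₁ + r₂)/2 = 3.728×10⁶ m.
At r₁: circular v_c1 = √(μ/r₁) = 1665 m/s; transfer-perilune v_p = √[μ(2/r₁ − 1/a_t)] = 2057 m/s.
At r₂: circular v_c2 = √(μ/r₂) = 928.5 m/s; transfer-apolune v_a = √[μ(2/r₂ − 1/a_t)] = 639.4 m/s.
Δv₂ = v_c2 − v_a = 289.1 m/s.

Δv ≈ 289.1 m/s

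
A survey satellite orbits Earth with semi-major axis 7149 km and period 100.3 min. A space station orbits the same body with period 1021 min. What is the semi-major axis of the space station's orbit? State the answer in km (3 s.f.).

Kepler's third law: a³ ∝ T², so a₂ = a₁ (T₂/T₁)^(2/3).
T₂/T₁ = 10.18, (T₂/T₁)^(2/3) = 4.697.
a₂ = 7149 × 4.697 = 33580 km.

a₂ ≈ 33600 km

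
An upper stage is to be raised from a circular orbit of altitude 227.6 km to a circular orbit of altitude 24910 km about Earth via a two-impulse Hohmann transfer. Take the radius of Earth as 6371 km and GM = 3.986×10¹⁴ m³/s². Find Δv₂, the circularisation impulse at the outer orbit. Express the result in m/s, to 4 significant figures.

r₁ = 6371 + 227.6 = 6598.6 km = 6.5986×10⁶ m.
r₂ = 6371 + 24910 = 31281 km = 3.1281×10⁷ m.
Transfer ellipse a_t = (r₁ + r₂)/2 = 1.894×10⁷ m.
At r₁: circular v_c1 = √(μ/r₁) = 7772 m/s; transfer-perigee v_p = √[μ(2/r₁ − 1/a_t)] = 9988 m/s.
At r₂: circular v_c2 = √(μ/r₂) = 3570 m/s; transfer-apogee v_a = √[μ(2/r₂ − 1/a_t)] = 2107 m/s.
Δv₂ = v_c2 − v_a = 1463 m/s.

Δv ≈ 1463 m/s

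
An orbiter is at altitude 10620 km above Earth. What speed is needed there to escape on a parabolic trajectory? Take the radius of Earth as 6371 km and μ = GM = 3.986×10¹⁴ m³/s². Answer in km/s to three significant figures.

v_esc ≈ 6.85 km/s

r = 6371 + 10620 = 16991 km = 1.6991×10⁷ m.
Escape speed v_esc = √(2μ/r) = √(2 × 3.986×10¹⁴ / 1.699×10⁷) = √(4.692×10⁷) = 6850 m/s.
= 6.850 km/s.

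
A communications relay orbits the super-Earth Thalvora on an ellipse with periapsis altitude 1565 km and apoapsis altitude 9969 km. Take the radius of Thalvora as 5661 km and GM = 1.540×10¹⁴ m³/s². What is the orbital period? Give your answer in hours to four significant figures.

r_p = 5661 + 1565 = 7226.0 km = 7.2260×10⁶ m.
r_a = 5661 + 9969 = 15630 km = 1.5630×10⁷ m.
Semi-major axis a = (r_p + r_a)/2 = (7226.0 + 15630)/2 = 11428 km = 1.143×10⁷ m.
By Kepler's third law T = 2π√(a³/μ) = 2π × 3.113×10³ = 1.956×10⁴ s.
= 5.433 hours.

T ≈ 5.433 hours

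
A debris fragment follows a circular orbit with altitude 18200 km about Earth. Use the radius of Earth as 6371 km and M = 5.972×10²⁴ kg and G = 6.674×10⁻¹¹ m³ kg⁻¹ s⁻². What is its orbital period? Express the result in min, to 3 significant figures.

T ≈ 639 min

μ = GM = 6.674×10⁻¹¹ × 5.972×10²⁴ = 3.986×10¹⁴ m³/s².
r = 6371 + 18200 = 24571 km = 2.4571×10⁷ m.
Kepler's third law: T = 2π√(r³/μ) = 2π√((2.457×10⁷)³ / 3.986×10¹⁴).
r³/μ = 3.722×10⁷ s², so T = 2π × 6.101×10³ = 3.833×10⁴ s.
Converting: 3.833×10⁴ s ÷ 60.00 = 638.9 min.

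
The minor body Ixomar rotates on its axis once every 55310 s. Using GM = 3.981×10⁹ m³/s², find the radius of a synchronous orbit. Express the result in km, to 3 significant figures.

A synchronous orbit has period T, so by Kepler's third law a = (μT²/4π²)^(1/3).
μT²/4π² = 3.981×10⁹ × (5.531×10⁴)² / 39.48 = 3.085×10¹⁷ m³.
a = 6.757×10⁵ m = 675.69 km.

r_sync ≈ 676 km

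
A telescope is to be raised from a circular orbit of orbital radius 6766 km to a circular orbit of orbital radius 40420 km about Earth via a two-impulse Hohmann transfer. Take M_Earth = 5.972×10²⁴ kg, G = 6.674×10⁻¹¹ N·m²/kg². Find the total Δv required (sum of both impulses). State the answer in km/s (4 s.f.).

Δv_total ≈ 3.829 km/s

μ = GM = 6.674×10⁻¹¹ × 5.972×10²⁴ = 3.986×10¹⁴ m³/s².
r₁ = 6766 km = 6.766×10⁶ m.
r₂ = 40420 km = 4.042×10⁷ m.
Transfer ellipse a_t = (r₁ + r₂)/2 = 2.359×10⁷ m.
At r₁: circular v_c1 = √(μ/r₁) = 7675 m/s; transfer-perigee v_p = √[μ(2/r₁ − 1/a_t)] = 10050 m/s.
Δv₁ = v_p − v_c1 = 2371 m/s.
At r₂: circular v_c2 = √(μ/r₂) = 3140 m/s; transfer-apogee v_a = √[μ(2/r₂ − 1/a_t)] = 1682 m/s.
Δv₂ = v_c2 − v_a = 1459 m/s.
Total Δv = Δv₁ + Δv₂ = 3829 m/s = 3.829 km/s.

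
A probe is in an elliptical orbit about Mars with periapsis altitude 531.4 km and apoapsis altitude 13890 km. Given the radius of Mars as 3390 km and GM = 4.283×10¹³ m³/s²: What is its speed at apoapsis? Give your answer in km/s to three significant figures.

r_p = 3390 + 531.4 = 3921.4 km = 3.9214×10⁶ m.
r_a = 3390 + 13890 = 17280 km = 1.7280×10⁷ m.
Semi-major axis a = (r_p + r_a)/2 = 10601 km = 1.060×10⁷ m.
Vis-viva: v² = μ(2/r − 1/a) = 4.283×10¹³ × (1.157×10⁻⁷ − 9.433×10⁻⁸) = 9.169×10⁵ m²/s².
v = 957.5 m/s = 0.9575 km/s.

v ≈ 0.958 km/s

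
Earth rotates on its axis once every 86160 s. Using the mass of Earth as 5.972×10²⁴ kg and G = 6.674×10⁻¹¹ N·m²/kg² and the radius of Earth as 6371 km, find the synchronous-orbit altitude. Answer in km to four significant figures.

μ = GM = 6.674×10⁻¹¹ × 5.972×10²⁴ = 3.986×10¹⁴ m³/s².
A synchronous orbit has period T, so by Kepler's third law a = (μT²/4π²)^(1/3).
μT²/4π² = 3.986×10¹⁴ × (8.616×10⁴)² / 39.48 = 7.495×10²² m³.
a = 4.216×10⁷ m = 42162 km.
Altitude h = a − R = 42162 − 6371 = 35791 km.

h_sync ≈ 35790 km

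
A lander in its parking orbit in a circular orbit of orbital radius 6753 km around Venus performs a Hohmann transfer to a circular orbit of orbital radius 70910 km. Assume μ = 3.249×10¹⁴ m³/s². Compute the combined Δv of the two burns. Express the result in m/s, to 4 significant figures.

Δv_total ≈ 3685 m/s

r₁ = 6753 km = 6.753×10⁶ m.
r₂ = 70910 km = 7.091×10⁷ m.
Transfer ellipse a_t = (r₁ + r₂)/2 = 3.883×10⁷ m.
At r₁: circular v_c1 = √(μ/r₁) = 6936 m/s; transfer-periapsis v_p = √[μ(2/r₁ − 1/a_t)] = 9373 m/s.
Δv₁ = v_p − v_c1 = 2437 m/s.
At r₂: circular v_c2 = √(μ/r₂) = 2141 m/s; transfer-apoapsis v_a = √[μ(2/r₂ − 1/a_t)] = 892.6 m/s.
Δv₂ = v_c2 − v_a = 1248 m/s.
Total Δv = Δv₁ + Δv₂ = 3685 m/s.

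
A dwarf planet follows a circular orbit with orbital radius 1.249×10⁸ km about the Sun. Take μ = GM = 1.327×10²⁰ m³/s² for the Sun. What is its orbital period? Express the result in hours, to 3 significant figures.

T ≈ 6690 hours

r = 1.249×10⁸ km = 1.249×10¹¹ m.
Kepler's third law: T = 2π√(r³/μ) = 2π√((1.249×10¹¹)³ / 1.327×10²⁰).
r³/μ = 1.468×10¹³ s², so T = 2π × 3.832×10⁶ = 2.408×10⁷ s.
Converting: 2.408×10⁷ s ÷ 3600 = 6688 hours.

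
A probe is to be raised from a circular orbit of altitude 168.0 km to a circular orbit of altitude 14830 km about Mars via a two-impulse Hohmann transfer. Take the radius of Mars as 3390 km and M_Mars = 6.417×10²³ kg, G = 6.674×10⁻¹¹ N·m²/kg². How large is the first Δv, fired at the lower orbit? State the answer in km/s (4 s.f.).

μ = GM = 6.674×10⁻¹¹ × 6.417×10²³ = 4.283×10¹³ m³/s².
r₁ = 3390 + 168.0 = 3558.0 km = 3.5580×10⁶ m.
r₂ = 3390 + 14830 = 18220 km = 1.8220×10⁷ m.
Transfer ellipse a_t = (r₁ + r₂)/2 = 1.089×10⁷ m.
At r₁: circular v_c1 = √(μ/r₁) = 3469 m/s; transfer-periapsis v_p = √[μ(2/r₁ − 1/a_t)] = 4488 m/s.
Δv₁ = v_p − v_c1 = 1018 m/s.
= 1.018 km/s.

Δv ≈ 1.018 km/s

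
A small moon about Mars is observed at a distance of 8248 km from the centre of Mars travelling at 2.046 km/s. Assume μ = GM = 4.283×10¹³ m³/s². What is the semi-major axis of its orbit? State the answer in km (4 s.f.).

r = 8.248×10⁶ m.
Specific orbital energy ε = v²/2 − μ/r = (2046)²/2 − 4.283×10¹³/8.248×10⁶ = -3.100×10⁶ J/kg.
Since ε = −μ/(2a), a = −μ/(2ε) = 6.909×10⁶ m = 6908.7 km.

a ≈ 6909 km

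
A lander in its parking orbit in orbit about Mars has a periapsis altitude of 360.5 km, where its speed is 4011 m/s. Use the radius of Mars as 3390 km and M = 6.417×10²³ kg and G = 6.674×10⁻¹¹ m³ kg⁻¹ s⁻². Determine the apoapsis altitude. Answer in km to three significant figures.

μ = GM = 6.674×10⁻¹¹ × 6.417×10²³ = 4.283×10¹³ m³/s².
r_p = 3390 + 360.5 = 3750.5 km = 3.750×10⁶ m.
Specific energy ε = v²/2 − μ/r = -3.375×10⁶ J/kg, so a = −μ/(2ε) = 6.345×10⁶ m.
The apsides satisfy r_p + r_a = 2a, so the apoapsis radius is 2a − r_p = 8.939×10⁶ m = 8939.1 km.
Apoapsis altitude = 8939.1 − 3390 = 5549.1 km.

apoapsis altitude ≈ 5550 km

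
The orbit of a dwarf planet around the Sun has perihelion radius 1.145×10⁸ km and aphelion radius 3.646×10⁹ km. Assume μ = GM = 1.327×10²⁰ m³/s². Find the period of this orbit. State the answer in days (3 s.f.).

Semi-major axis a = (r_p + r_a)/2 = (1.1450×10⁸ + 3.6460×10⁹)/2 = 1.8802×10⁹ km = 1.880×10¹² m.
By Kepler's third law T = 2π√(a³/μ) = 2π × 2.238×10⁸ = 1.406×10⁹ s.
= 16280 days.

T ≈ 16300 days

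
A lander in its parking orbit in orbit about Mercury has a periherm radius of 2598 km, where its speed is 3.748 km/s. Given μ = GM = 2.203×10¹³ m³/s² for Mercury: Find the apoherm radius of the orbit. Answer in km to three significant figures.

r_p = 2.598×10⁶ m.
Specific energy ε = v²/2 − μ/r = -1.456×10⁶ J/kg, so a = −μ/(2ε) = 7.566×10⁶ m.
The apsides satisfy r_p + r_a = 2a, so the apoherm radius is 2a − r_p = 1.253×10⁷ m = 12534 km.

apoherm radius ≈ 12500 km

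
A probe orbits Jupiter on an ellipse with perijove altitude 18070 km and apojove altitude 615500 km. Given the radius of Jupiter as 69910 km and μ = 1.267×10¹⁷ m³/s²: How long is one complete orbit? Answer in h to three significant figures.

r_p = 69910 + 18070 = 87980 km = 8.7980×10⁷ m.
r_a = 69910 + 615500 = 685410 km = 6.8541×10⁸ m.
Semi-major axis a = (r_p + r_a)/2 = (87980 + 6.8541×10⁵)/2 = 3.8670×10⁵ km = 3.867×10⁸ m.
By Kepler's third law T = 2π√(a³/μ) = 2π × 2.136×10⁴ = 1.342×10⁵ s.
= 37.29 h.

T ≈ 37.3 h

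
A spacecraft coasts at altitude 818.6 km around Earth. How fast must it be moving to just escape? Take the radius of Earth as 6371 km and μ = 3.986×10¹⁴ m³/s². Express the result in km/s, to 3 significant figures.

r = 6371 + 818.6 = 7189.6 km = 7.1896×10⁶ m.
Escape speed v_esc = √(2μ/r) = √(2 × 3.986×10¹⁴ / 7.190×10⁶) = √(1.109×10⁸) = 10530 m/s.
= 10.53 km/s.

v_esc ≈ 10.5 km/s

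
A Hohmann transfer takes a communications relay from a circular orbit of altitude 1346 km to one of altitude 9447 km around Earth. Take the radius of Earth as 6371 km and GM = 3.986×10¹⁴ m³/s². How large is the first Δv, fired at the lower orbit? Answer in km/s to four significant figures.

r₁ = 6371 + 1346 = 7717.0 km = 7.7170×10⁶ m.
r₂ = 6371 + 9447 = 15818 km = 1.5818×10⁷ m.
Transfer ellipse a_t = (r₁ + r₂)/2 = 1.177×10⁷ m.
At r₁: circular v_c1 = √(μ/r₁) = 7187 m/s; transfer-perigee v_p = √[μ(2/r₁ − 1/a_t)] = 8333 m/s.
Δv₁ = v_p − v_c1 = 1146 m/s.
= 1.146 km/s.

Δv ≈ 1.146 km/s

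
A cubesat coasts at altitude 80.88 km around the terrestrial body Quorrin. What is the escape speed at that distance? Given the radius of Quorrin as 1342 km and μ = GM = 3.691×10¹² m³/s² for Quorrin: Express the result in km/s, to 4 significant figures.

v_esc ≈ 2.278 km/s

r = 1342 + 80.88 = 1422.9 km = 1.4229×10⁶ m.
Escape speed v_esc = √(2μ/r) = √(2 × 3.691×10¹² / 1.423×10⁶) = √(5.188×10⁶) = 2278 m/s.
= 2.278 km/s.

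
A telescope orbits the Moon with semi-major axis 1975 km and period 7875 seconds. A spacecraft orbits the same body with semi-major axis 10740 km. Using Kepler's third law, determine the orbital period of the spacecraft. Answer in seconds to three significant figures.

Kepler's third law: T² ∝ a³, so T₂ = T₁ (a₂/a₁)^(3/2).
a₂/a₁ = 5.438, (a₂/a₁)^(3/2) = 12.68.
T₂ = 7875 × 12.68 = 99860 seconds.

T₂ ≈ 99900 seconds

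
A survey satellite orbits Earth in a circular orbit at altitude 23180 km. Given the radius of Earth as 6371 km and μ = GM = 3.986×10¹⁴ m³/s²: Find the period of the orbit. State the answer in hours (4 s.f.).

T ≈ 14.04 hours

r = 6371 + 23180 = 29551 km = 2.9551×10⁷ m.
Kepler's third law: T = 2π√(r³/μ) = 2π√((2.955×10⁷)³ / 3.986×10¹⁴).
r³/μ = 6.474×10⁷ s², so T = 2π × 8.046×10³ = 5.056×10⁴ s.
Converting: 5.056×10⁴ s ÷ 3600 = 14.04 hours.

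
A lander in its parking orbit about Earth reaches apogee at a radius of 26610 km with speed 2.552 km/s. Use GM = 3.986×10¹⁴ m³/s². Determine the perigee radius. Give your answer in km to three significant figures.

r_a = 2.661×10⁷ m.
Specific energy ε = v²/2 − μ/r = -1.172×10⁷ J/kg, so a = −μ/(2ε) = 1.700×10⁷ m.
The apsides satisfy r_p + r_a = 2a, so the perigee radius is 2a − r_a = 7.392×10⁶ m = 7391.6 km.

perigee radius ≈ 7390 km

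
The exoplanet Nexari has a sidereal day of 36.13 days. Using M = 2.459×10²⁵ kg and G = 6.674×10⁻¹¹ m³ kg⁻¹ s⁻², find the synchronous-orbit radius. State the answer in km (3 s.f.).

r_sync ≈ 7.40×10⁵ km

μ = GM = 6.674×10⁻¹¹ × 2.459×10²⁵ = 1.641×10¹⁵ m³/s².
T = 36.13 days = 3.122×10⁶ s.
A synchronous orbit has period T, so by Kepler's third law a = (μT²/4π²)^(1/3).
μT²/4π² = 1.641×10¹⁵ × (3.122×10⁶)² / 39.48 = 4.051×10²⁶ m³.
a = 7.399×10⁸ m = 7.3992×10⁵ km.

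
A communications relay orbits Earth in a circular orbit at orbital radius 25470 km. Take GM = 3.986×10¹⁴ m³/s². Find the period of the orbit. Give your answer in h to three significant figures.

T ≈ 11.2 h

r = 25470 km = 2.547×10⁷ m.
Kepler's third law: T = 2π√(r³/μ) = 2π√((2.547×10⁷)³ / 3.986×10¹⁴).
r³/μ = 4.145×10⁷ s², so T = 2π × 6.438×10³ = 4.045×10⁴ s.
Converting: 4.045×10⁴ s ÷ 3600 = 11.24 h.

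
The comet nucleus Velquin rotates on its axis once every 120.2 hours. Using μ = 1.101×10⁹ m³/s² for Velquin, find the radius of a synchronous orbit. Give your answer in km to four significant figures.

T = 120.2 hours = 4.327×10⁵ s.
A synchronous orbit has period T, so by Kepler's third law a = (μT²/4π²)^(1/3).
μT²/4π² = 1.101×10⁹ × (4.327×10⁵)² / 39.48 = 5.222×10¹⁸ m³.
a = 1.735×10⁶ m = 1734.9 km.

r_sync ≈ 1735 km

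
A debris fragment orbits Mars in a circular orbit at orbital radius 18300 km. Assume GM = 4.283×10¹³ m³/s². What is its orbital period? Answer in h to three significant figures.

T ≈ 20.9 h

r = 18300 km = 1.830×10⁷ m.
Kepler's third law: T = 2π√(r³/μ) = 2π√((1.830×10⁷)³ / 4.283×10¹³).
r³/μ = 1.431×10⁸ s², so T = 2π × 1.196×10⁴ = 7.516×10⁴ s.
Converting: 7.516×10⁴ s ÷ 3600 = 20.88 h.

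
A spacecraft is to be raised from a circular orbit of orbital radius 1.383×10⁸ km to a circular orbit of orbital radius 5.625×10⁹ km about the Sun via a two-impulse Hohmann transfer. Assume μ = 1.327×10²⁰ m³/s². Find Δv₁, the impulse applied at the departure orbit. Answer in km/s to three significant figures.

Δv ≈ 12.3 km/s

r₁ = 1.383×10⁸ km = 1.383×10¹¹ m.
r₂ = 5.625×10⁹ km = 5.625×10¹² m.
Transfer ellipse a_t = (r₁ + r₂)/2 = 2.882×10¹² m.
At r₁: circular v_c1 = √(μ/r₁) = 30980 m/s; transfer-perihelion v_p = √[μ(2/r₁ − 1/a_t)] = 43280 m/s.
Δv₁ = v_p − v_c1 = 12300 m/s.
= 12.30 km/s.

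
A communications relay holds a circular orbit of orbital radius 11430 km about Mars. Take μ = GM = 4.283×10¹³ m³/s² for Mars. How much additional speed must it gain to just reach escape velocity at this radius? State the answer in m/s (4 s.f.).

Δv ≈ 801.8 m/s

r = 11430 km = 1.143×10⁷ m.
Circular speed v_c = √(μ/r) = 1936 m/s.
Escape speed v_esc = √(2μ/r) = √2 × v_c = 2738 m/s.
Δv = v_esc − v_c = 801.8 m/s.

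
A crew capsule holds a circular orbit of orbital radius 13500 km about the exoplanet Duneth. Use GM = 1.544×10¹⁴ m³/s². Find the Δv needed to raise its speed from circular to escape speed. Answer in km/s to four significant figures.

Δv ≈ 1.401 km/s

r = 13500 km = 1.350×10⁷ m.
Circular speed v_c = √(μ/r) = 3382 m/s.
Escape speed v_esc = √(2μ/r) = √2 × v_c = 4783 m/s.
Δv = v_esc − v_c = 1401 m/s = 1.401 km/s.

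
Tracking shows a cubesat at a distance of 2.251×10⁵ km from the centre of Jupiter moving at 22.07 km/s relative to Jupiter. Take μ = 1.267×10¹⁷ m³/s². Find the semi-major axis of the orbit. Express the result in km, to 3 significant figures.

a ≈ 1.98×10⁵ km

r = 2.251×10⁸ m.
Specific orbital energy ε = v²/2 − μ/r = (22070)²/2 − 1.267×10¹⁷/2.251×10⁸ = -3.193×10⁸ J/kg.
Since ε = −μ/(2a), a = −μ/(2ε) = 1.984×10⁸ m = 1.9839×10⁵ km.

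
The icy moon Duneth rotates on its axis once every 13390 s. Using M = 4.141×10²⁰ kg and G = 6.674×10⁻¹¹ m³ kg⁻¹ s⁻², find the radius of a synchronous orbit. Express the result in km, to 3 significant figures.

μ = GM = 6.674×10⁻¹¹ × 4.141×10²⁰ = 2.764×10¹⁰ m³/s².
A synchronous orbit has period T, so by Kepler's third law a = (μT²/4π²)^(1/3).
μT²/4π² = 2.764×10¹⁰ × (1.339×10⁴)² / 39.48 = 1.255×10¹⁷ m³.
a = 5.007×10⁵ m = 500.68 km.

r_sync ≈ 501 km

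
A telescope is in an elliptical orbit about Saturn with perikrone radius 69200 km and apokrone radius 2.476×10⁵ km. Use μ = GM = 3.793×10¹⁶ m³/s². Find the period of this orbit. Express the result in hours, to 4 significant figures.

T ≈ 17.87 hours

Semi-major axis a = (r_p + r_a)/2 = (69200 + 2.4760×10⁵)/2 = 1.5840×10⁵ km = 1.584×10⁸ m.
By Kepler's third law T = 2π√(a³/μ) = 2π × 1.024×10⁴ = 6.432×10⁴ s.
= 17.87 hours.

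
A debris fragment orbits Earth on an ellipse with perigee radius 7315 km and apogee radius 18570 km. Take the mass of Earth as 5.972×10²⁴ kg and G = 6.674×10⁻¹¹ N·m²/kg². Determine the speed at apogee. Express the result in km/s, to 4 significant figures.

v ≈ 3.483 km/s

μ = GM = 6.674×10⁻¹¹ × 5.972×10²⁴ = 3.986×10¹⁴ m³/s².
Semi-major axis a = (r_p + r_a)/2 = 12942 km = 1.294×10⁷ m.
Vis-viva: v² = μ(2/r − 1/a) = 3.986×10¹⁴ × (1.077×10⁻⁷ − 7.726×10⁻⁸) = 1.213×10⁷ m²/s².
v = 3483 m/s = 3.483 km/s.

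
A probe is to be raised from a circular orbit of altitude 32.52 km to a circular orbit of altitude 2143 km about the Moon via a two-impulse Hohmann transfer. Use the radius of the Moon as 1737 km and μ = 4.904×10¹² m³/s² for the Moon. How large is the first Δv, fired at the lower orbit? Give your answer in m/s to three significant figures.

Δv ≈ 286 m/s

r₁ = 1737 + 32.52 = 1769.5 km = 1.7695×10⁶ m.
r₂ = 1737 + 2143 = 3880.0 km = 3.8800×10⁶ m.
Transfer ellipse a_t = (r₁ + r₂)/2 = 2.825×10⁶ m.
At r₁: circular v_c1 = √(μ/r₁) = 1665 m/s; transfer-perilune v_p = √[μ(2/r₁ − 1/a_t)] = 1951 m/s.
Δv₁ = v_p − v_c1 = 286.3 m/s.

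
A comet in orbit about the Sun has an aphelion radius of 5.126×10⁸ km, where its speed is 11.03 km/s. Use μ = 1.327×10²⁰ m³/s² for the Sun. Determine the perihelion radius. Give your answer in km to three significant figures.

perihelion radius ≈ 1.57×10⁸ km

r_a = 5.126×10¹¹ m.
Specific energy ε = v²/2 − μ/r = -1.980×10⁸ J/kg, so a = −μ/(2ε) = 3.350×10¹¹ m.
The apsides satisfy r_p + r_a = 2a, so the perihelion radius is 2a − r_a = 1.574×10¹¹ m = 1.5745×10⁸ km.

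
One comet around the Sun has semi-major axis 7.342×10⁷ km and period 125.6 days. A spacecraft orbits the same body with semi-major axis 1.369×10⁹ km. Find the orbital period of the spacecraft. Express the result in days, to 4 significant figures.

T₂ ≈ 10110 days

Kepler's third law: T² ∝ a³, so T₂ = T₁ (a₂/a₁)^(3/2).
a₂/a₁ = 18.65, (a₂/a₁)^(3/2) = 80.52.
T₂ = 125.6 × 80.52 = 10110 days.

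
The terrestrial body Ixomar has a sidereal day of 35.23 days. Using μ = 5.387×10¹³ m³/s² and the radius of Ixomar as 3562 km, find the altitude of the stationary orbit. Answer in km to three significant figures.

h_sync ≈ 2.29×10⁵ km

T = 35.23 days = 3.044×10⁶ s.
A synchronous orbit has period T, so by Kepler's third law a = (μT²/4π²)^(1/3).
μT²/4π² = 5.387×10¹³ × (3.044×10⁶)² / 39.48 = 1.264×10²⁵ m³.
a = 2.330×10⁸ m = 2.3296×10⁵ km.
Altitude h = a − R = 2.3296×10⁵ − 3562 = 2.2940×10⁵ km.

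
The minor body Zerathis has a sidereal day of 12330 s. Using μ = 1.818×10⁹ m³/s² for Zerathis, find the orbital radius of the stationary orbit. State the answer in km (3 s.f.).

A synchronous orbit has period T, so by Kepler's third law a = (μT²/4π²)^(1/3).
μT²/4π² = 1.818×10⁹ × (1.233×10⁴)² / 39.48 = 7.001×10¹⁵ m³.
a = 1.913×10⁵ m = 191.30 km.

r_sync ≈ 191 km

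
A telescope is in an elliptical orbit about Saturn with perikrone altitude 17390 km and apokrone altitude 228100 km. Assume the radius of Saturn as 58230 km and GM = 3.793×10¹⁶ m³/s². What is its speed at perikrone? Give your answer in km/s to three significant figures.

r_p = 58230 + 17390 = 75620 km = 7.5620×10⁷ m.
r_a = 58230 + 228100 = 286330 km = 2.8633×10⁸ m.
Semi-major axis a = (r_p + r_a)/2 = 1.8098×10⁵ km = 1.810×10⁸ m.
Vis-viva: v² = μ(2/r − 1/a) = 3.793×10¹⁶ × (2.645×10⁻⁸ − 5.526×10⁻⁹) = 7.936×10⁸ m²/s².
v = 28170 m/s = 28.17 km/s.

v ≈ 28.2 km/s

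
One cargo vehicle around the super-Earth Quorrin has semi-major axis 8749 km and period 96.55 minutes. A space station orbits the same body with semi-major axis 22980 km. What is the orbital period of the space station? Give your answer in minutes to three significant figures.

Kepler's third law: T² ∝ a³, so T₂ = T₁ (a₂/a₁)^(3/2).
a₂/a₁ = 2.627, (a₂/a₁)^(3/2) = 4.257.
T₂ = 96.55 × 4.257 = 411.0 minutes.

T₂ ≈ 411 minutes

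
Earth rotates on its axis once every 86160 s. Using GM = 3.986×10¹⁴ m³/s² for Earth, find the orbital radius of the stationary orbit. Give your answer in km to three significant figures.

A synchronous orbit has period T, so by Kepler's third law a = (μT²/4π²)^(1/3).
μT²/4π² = 3.986×10¹⁴ × (8.616×10⁴)² / 39.48 = 7.495×10²² m³.
a = 4.216×10⁷ m = 42163 km.

r_sync ≈ 42200 km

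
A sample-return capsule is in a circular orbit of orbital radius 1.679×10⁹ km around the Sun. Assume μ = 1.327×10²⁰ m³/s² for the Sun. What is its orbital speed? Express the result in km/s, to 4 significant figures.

v ≈ 8.890 km/s

r = 1.679×10⁹ km = 1.679×10¹² m.
For a circular orbit v = √(μ/r) = √(1.327×10²⁰ / 1.679×10¹²) = √(7.904×10⁷) = 8890 m/s.
That is 8.890 km/s.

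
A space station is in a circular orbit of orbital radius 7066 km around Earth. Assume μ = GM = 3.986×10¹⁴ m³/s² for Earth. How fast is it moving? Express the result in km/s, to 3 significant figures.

r = 7066 km = 7.066×10⁶ m.
For a circular orbit v = √(μ/r) = √(3.986×10¹⁴ / 7.066×10⁶) = √(5.641×10⁷) = 7511 m/s.
That is 7.511 km/s.

v ≈ 7.51 km/s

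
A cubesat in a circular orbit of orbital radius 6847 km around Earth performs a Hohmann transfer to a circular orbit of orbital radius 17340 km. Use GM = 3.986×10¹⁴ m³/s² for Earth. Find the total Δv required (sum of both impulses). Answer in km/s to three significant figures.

Δv_total ≈ 2.69 km/s

r₁ = 6847 km = 6.847×10⁶ m.
r₂ = 17340 km = 1.734×10⁷ m.
Transfer ellipse a_t = (r₁ + r₂)/2 = 1.209×10⁷ m.
At r₁: circular v_c1 = √(μ/r₁) = 7630 m/s; transfer-perigee v_p = √[μ(2/r₁ − 1/a_t)] = 9136 m/s.
Δv₁ = v_p − v_c1 = 1506 m/s.
At r₂: circular v_c2 = √(μ/r₂) = 4795 m/s; transfer-apogee v_a = √[μ(2/r₂ − 1/a_t)] = 3608 m/s.
Δv₂ = v_c2 − v_a = 1187 m/s.
Total Δv = Δv₁ + Δv₂ = 2693 m/s = 2.693 km/s.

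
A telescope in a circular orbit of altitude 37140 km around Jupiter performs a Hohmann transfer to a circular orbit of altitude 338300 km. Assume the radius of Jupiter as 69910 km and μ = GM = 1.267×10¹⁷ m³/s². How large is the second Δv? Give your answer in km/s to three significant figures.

r₁ = 69910 + 37140 = 107050 km = 1.0705×10⁸ m.
r₂ = 69910 + 338300 = 408210 km = 4.0821×10⁸ m.
Transfer ellipse a_t = (r₁ + r₂)/2 = 2.576×10⁸ m.
At r₁: circular v_c1 = √(μ/r₁) = 34400 m/s; transfer-perijove v_p = √[μ(2/r₁ − 1/a_t)] = 43310 m/s.
At r₂: circular v_c2 = √(μ/r₂) = 17620 m/s; transfer-apojove v_a = √[μ(2/r₂ − 1/a_t)] = 11360 m/s.
Δv₂ = v_c2 − v_a = 6261 m/s.
= 6.261 km/s.

Δv ≈ 6.26 km/s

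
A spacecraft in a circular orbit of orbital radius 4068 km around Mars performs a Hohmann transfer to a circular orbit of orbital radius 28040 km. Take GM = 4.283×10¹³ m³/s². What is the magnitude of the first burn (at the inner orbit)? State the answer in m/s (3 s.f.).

Δv ≈ 1040 m/s

r₁ = 4068 km = 4.068×10⁶ m.
r₂ = 28040 km = 2.804×10⁷ m.
Transfer ellipse a_t = (r₁ + r₂)/2 = 1.605×10⁷ m.
At r₁: circular v_c1 = √(μ/r₁) = 3245 m/s; transfer-periapsis v_p = √[μ(2/r₁ − 1/a_t)] = 4288 m/s.
Δv₁ = v_p − v_c1 = 1043 m/s.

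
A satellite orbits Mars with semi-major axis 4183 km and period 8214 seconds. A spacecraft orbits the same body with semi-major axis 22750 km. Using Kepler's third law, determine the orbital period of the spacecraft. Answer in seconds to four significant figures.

Kepler's third law: T² ∝ a³, so T₂ = T₁ (a₂/a₁)^(3/2).
a₂/a₁ = 5.439, (a₂/a₁)^(3/2) = 12.68.
T₂ = 8214 × 12.68 = 1.042×10⁵ seconds.

T₂ ≈ 1.042×10⁵ seconds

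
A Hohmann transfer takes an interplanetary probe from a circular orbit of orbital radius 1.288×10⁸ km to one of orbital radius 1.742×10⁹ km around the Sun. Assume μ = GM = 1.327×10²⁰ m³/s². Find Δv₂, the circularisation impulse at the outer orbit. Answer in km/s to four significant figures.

Δv ≈ 5.489 km/s

r₁ = 1.288×10⁸ km = 1.288×10¹¹ m.
r₂ = 1.742×10⁹ km = 1.742×10¹² m.
Transfer ellipse a_t = (r₁ + r₂)/2 = 9.354×10¹¹ m.
At r₁: circular v_c1 = √(μ/r₁) = 32100 m/s; transfer-perihelion v_p = √[μ(2/r₁ − 1/a_t)] = 43800 m/s.
At r₂: circular v_c2 = √(μ/r₂) = 8728 m/s; transfer-aphelion v_a = √[μ(2/r₂ − 1/a_t)] = 3239 m/s.
Δv₂ = v_c2 − v_a = 5489 m/s.
= 5.489 km/s.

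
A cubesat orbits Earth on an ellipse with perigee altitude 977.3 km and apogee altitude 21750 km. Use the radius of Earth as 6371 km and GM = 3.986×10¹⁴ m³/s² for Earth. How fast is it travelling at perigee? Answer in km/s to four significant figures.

r_p = 6371 + 977.3 = 7348.3 km = 7.3483×10⁶ m.
r_a = 6371 + 21750 = 28121 km = 2.8121×10⁷ m.
Semi-major axis a = (r_p + r_a)/2 = 17735 km = 1.773×10⁷ m.
Vis-viva: v² = μ(2/r − 1/a) = 3.986×10¹⁴ × (2.722×10⁻⁷ − 5.639×10⁻⁸) = 8.601×10⁷ m²/s².
v = 9274 m/s = 9.274 km/s.

v ≈ 9.274 km/s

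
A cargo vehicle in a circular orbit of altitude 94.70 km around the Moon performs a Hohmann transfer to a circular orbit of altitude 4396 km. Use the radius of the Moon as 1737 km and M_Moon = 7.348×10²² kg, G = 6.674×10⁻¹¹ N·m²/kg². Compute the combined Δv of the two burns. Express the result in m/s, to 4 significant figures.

μ = GM = 6.674×10⁻¹¹ × 7.348×10²² = 4.904×10¹² m³/s².
r₁ = 1737 + 94.70 = 1831.7 km = 1.8317×10⁶ m.
r₂ = 1737 + 4396 = 6133.0 km = 6.1330×10⁶ m.
Transfer ellipse a_t = (r₁ + r₂)/2 = 3.982×10⁶ m.
At r₁: circular v_c1 = √(μ/r₁) = 1636 m/s; transfer-perilune v_p = √[μ(2/r₁ − 1/a_t)] = 2031 m/s.
Δv₁ = v_p − v_c1 = 394.3 m/s.
At r₂: circular v_c2 = √(μ/r₂) = 894.2 m/s; transfer-apolune v_a = √[μ(2/r₂ − 1/a_t)] = 606.5 m/s.
Δv₂ = v_c2 − v_a = 287.8 m/s.
Total Δv = Δv₁ + Δv₂ = 682.1 m/s.

Δv_total ≈ 682.1 m/s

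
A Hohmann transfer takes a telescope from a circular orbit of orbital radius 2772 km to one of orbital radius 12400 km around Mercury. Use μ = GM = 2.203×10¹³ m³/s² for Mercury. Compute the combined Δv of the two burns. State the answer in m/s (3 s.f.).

Δv_total ≈ 1310 m/s

r₁ = 2772 km = 2.772×10⁶ m.
r₂ = 12400 km = 1.240×10⁷ m.
Transfer ellipse a_t = (r₁ + r₂)/2 = 7.586×10⁶ m.
At r₁: circular v_c1 = √(μ/r₁) = 2819 m/s; transfer-periherm v_p = √[μ(2/r₁ − 1/a_t)] = 3604 m/s.
Δv₁ = v_p − v_c1 = 785.2 m/s.
At r₂: circular v_c2 = √(μ/r₂) = 1333 m/s; transfer-apoherm v_a = √[μ(2/r₂ − 1/a_t)] = 805.7 m/s.
Δv₂ = v_c2 − v_a = 527.2 m/s.
Total Δv = Δv₁ + Δv₂ = 1312 m/s.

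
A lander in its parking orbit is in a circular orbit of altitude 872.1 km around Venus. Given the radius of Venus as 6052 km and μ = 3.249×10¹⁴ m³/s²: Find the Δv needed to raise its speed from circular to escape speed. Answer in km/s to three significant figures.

Δv ≈ 2.84 km/s

r = 6052 + 872.1 = 6924.1 km = 6.9241×10⁶ m.
Circular speed v_c = √(μ/r) = 6850 m/s.
Escape speed v_esc = √(2μ/r) = √2 × v_c = 9687 m/s.
Δv = v_esc − v_c = 2837 m/s = 2.837 km/s.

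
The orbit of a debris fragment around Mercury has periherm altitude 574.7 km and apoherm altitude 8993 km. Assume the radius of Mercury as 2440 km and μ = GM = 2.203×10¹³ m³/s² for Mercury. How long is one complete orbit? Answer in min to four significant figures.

r_p = 2440 + 574.7 = 3014.7 km = 3.0147×10⁶ m.
r_a = 2440 + 8993 = 11433 km = 1.1433×10⁷ m.
Semi-major axis a = (r_p + r_a)/2 = (3014.7 + 11433)/2 = 7223.9 km = 7.224×10⁶ m.
By Kepler's third law T = 2π√(a³/μ) = 2π × 4.137×10³ = 2.599×10⁴ s.
= 433.2 min.

T ≈ 433.2 min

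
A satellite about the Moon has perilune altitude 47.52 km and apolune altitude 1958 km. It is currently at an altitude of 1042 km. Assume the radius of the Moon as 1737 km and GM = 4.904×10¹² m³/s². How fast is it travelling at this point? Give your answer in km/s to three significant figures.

r_p = 1737 + 47.52 = 1784.5 km = 1.7845×10⁶ m.
r_a = 1737 + 1958 = 3695.0 km = 3.6950×10⁶ m.
r = 1737 + 1042 = 2779.0 km = 2.779×10⁶ m.
Semi-major axis a = (r_p + r_a)/2 = 2739.8 km = 2.740×10⁶ m.
Vis-viva: v² = μ(2/r − 1/a) = 4.904×10¹² × (7.197×10⁻⁷ − 3.650×10⁻⁷) = 1.739×10⁶ m²/s².
v = 1319 m/s = 1.319 km/s.

v ≈ 1.32 km/s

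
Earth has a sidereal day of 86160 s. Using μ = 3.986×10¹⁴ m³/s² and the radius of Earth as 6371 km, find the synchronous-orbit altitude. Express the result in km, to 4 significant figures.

A synchronous orbit has period T, so by Kepler's third law a = (μT²/4π²)^(1/3).
μT²/4π² = 3.986×10¹⁴ × (8.616×10⁴)² / 39.48 = 7.495×10²² m³.
a = 4.216×10⁷ m = 42163 km.
Altitude h = a − R = 42163 − 6371 = 35792 km.

h_sync ≈ 35790 km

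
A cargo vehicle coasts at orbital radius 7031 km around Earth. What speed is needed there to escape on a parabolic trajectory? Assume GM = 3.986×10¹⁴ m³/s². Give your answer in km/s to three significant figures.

r = 7031 km = 7.031×10⁶ m.
Escape speed v_esc = √(2μ/r) = √(2 × 3.986×10¹⁴ / 7.031×10⁶) = √(1.134×10⁸) = 10650 m/s.
= 10.65 km/s.

v_esc ≈ 10.6 km/s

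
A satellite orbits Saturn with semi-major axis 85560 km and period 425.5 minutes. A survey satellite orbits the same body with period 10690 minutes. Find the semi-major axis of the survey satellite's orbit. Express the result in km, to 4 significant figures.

Kepler's third law: a³ ∝ T², so a₂ = a₁ (T₂/T₁)^(2/3).
T₂/T₁ = 25.12, (T₂/T₁)^(2/3) = 8.578.
a₂ = 85560 × 8.578 = 7.339×10⁵ km.

a₂ ≈ 7.339×10⁵ km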